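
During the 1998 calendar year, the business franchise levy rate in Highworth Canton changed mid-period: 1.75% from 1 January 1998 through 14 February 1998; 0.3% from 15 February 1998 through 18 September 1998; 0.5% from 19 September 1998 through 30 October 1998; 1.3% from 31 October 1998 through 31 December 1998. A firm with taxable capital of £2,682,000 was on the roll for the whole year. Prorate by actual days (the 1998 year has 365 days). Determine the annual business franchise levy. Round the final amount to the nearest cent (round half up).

£18,013.49

1 January – 14 February 1998: 45 days at 1.75% → £2,682,000 × 1.75% × 45/365 = £5,786.5068
15 February – 18 September 1998: 216 days at 0.3% → £2,682,000 × 0.3% × 216/365 = £4,761.4685
19 September – 30 October 1998: 42 days at 0.5% → £2,682,000 × 0.5% × 42/365 = £1,543.0685
31 October – 31 December 1998: 62 days at 1.3% → £2,682,000 × 1.3% × 62/365 = £5,922.4438
Total = £18,013.4877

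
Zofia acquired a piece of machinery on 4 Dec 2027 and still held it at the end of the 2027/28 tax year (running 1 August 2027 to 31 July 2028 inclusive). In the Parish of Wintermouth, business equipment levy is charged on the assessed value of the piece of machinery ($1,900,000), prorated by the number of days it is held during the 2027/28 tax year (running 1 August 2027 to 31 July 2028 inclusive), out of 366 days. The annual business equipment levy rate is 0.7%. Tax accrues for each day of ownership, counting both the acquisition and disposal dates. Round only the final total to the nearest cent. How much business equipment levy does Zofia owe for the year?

Days held (4 Dec 2027 – 31 Jul 2028): 241 out of 366
Tax = $1,900,000 × 0.7% × 241/366 = $8,757.6503

$8,757.65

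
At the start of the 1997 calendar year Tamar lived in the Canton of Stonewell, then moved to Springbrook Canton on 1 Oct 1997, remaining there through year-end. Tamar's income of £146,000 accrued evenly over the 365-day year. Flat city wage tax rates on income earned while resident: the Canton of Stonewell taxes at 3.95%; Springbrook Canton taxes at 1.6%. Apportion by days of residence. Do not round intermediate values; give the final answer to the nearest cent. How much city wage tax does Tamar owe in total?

The Canton of Stonewell, 1 Jan – 30 Sep 1997: 273 days → £146,000 × 3.95% × 273/365 = £4,313.4000
Springbrook Canton, 1 Oct – 31 Dec 1997: 92 days → £146,000 × 1.6% × 92/365 = £588.8000
Total = £4,902.2000

£4,902.20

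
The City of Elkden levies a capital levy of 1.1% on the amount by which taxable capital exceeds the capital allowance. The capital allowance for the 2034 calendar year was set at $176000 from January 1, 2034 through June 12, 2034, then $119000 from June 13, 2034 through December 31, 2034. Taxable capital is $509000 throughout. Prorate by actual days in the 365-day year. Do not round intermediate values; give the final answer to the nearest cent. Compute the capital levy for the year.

$4010.00

January 1 – June 12, 2034: 163 days, exemption $176000 → ($509000 − $176000) × 1.1% × 163/365 = $1635.8055
June 13 – December 31, 2034: 202 days, exemption $119000 → ($509000 − $119000) × 1.1% × 202/365 = $2374.1918
Total = $4009.9973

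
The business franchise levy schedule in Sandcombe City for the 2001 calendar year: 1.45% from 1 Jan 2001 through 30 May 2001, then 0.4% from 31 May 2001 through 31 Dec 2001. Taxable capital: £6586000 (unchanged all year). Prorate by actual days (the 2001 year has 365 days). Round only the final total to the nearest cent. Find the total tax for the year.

£54763.04

1 Jan – 30 May 2001: 150 days at 1.45% → £6586000 × 1.45% × 150/365 = £39245.3425
31 May – 31 Dec 2001: 215 days at 0.4% → £6586000 × 0.4% × 215/365 = £15517.6986
Total = £54763.0411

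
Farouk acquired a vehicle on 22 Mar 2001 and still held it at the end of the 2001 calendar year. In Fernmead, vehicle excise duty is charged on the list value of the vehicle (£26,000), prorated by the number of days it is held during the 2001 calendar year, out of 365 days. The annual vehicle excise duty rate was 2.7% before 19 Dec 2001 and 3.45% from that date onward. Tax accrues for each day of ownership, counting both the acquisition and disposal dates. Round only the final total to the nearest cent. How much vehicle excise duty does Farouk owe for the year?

£555.08

22 Mar – 18 Dec 2001: 272 days at 2.7% → £26,000 × 2.7% × 272/365 = £523.1342
19 Dec – 31 Dec 2001: 13 days at 3.45% → £26,000 × 3.45% × 13/365 = £31.9479
Total = £555.0822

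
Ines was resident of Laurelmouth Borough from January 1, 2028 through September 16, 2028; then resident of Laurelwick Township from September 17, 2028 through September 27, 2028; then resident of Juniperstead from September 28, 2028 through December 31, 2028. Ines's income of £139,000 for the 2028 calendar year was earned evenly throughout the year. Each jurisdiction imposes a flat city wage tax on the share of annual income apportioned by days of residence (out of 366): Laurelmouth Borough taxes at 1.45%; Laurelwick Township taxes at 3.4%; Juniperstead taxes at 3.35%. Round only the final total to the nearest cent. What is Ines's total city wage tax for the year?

£2,782.47

Laurelmouth Borough, January 1 – September 16, 2028: 260 days → £139,000 × 1.45% × 260/366 = £1,431.7760
Laurelwick Township, September 17 – September 27, 2028: 11 days → £139,000 × 3.4% × 11/366 = £142.0383
Juniperstead, September 28 – December 31, 2028: 95 days → £139,000 × 3.35% × 95/366 = £1,208.6544
Total = £2,782.4686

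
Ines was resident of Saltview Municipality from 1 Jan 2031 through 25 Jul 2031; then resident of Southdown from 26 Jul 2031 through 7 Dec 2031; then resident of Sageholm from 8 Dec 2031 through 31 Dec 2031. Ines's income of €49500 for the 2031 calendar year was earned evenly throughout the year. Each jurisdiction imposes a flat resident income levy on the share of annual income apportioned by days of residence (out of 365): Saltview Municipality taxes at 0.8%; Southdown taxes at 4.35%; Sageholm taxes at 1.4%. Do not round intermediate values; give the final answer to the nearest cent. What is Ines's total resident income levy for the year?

Saltview Municipality, 1 Jan – 25 Jul 2031: 206 days → €49500 × 0.8% × 206/365 = €223.4959
Southdown, 26 Jul – 7 Dec 2031: 135 days → €49500 × 4.35% × 135/365 = €796.4075
Sageholm, 8 Dec – 31 Dec 2031: 24 days → €49500 × 1.4% × 24/365 = €45.5671
Total = €1065.4705

€1065.47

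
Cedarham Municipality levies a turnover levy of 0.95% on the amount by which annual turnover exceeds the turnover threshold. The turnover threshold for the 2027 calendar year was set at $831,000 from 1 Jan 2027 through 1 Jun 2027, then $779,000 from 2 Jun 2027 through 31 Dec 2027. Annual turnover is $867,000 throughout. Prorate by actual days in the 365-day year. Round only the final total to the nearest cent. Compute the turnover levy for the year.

1 Jan – 1 Jun 2027: 152 days, exemption $831,000 → ($867,000 − $831,000) × 0.95% × 152/365 = $142.4219
2 Jun – 31 Dec 2027: 213 days, exemption $779,000 → ($867,000 − $779,000) × 0.95% × 213/365 = $487.8575
Total = $630.2795

$630.28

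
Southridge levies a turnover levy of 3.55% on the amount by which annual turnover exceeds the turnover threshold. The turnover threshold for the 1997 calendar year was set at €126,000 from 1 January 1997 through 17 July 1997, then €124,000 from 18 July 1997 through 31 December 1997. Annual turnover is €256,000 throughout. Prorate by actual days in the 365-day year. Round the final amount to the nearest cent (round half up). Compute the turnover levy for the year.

€4,647.48

1 January – 17 July 1997: 198 days, exemption €126,000 → (€256,000 − €126,000) × 3.55% × 198/365 = €2,503.4795
18 July – 31 December 1997: 167 days, exemption €124,000 → (€256,000 − €124,000) × 3.55% × 167/365 = €2,144.0055
Total = €4,647.4849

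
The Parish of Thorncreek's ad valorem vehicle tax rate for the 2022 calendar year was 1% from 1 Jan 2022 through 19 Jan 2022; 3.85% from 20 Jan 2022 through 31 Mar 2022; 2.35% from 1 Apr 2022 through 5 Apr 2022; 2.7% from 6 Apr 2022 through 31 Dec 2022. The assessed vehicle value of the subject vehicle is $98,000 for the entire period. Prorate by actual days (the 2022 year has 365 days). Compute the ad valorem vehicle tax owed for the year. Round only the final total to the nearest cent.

1 Jan – 19 Jan 2022: 19 days at 1% → $98,000 × 1% × 19/365 = $51.0137
20 Jan – 31 Mar 2022: 71 days at 3.85% → $98,000 × 3.85% × 71/365 = $733.9260
1 Apr – 5 Apr 2022: 5 days at 2.35% → $98,000 × 2.35% × 5/365 = $31.5479
6 Apr – 31 Dec 2022: 270 days at 2.7% → $98,000 × 2.7% × 270/365 = $1,957.3151
Total = $2,773.8027

$2,773.80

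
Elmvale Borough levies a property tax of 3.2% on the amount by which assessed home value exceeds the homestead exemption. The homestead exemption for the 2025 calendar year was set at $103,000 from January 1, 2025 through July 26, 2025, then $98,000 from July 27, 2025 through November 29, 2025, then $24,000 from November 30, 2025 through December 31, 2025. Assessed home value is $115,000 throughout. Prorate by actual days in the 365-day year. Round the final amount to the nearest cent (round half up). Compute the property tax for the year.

$660.87

January 1 – July 26, 2025: 207 days, exemption $103,000 → ($115,000 − $103,000) × 3.2% × 207/365 = $217.7753
July 27 – November 29, 2025: 126 days, exemption $98,000 → ($115,000 − $98,000) × 3.2% × 126/365 = $187.7918
November 30 – December 31, 2025: 32 days, exemption $24,000 → ($115,000 − $24,000) × 3.2% × 32/365 = $255.2986
Total = $660.8658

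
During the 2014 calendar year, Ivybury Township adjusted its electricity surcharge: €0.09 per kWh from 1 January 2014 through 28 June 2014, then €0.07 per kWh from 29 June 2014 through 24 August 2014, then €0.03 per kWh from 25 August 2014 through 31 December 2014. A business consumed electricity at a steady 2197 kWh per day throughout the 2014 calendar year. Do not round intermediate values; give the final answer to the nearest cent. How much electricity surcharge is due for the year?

1 January – 28 June 2014: 179 days × 2197 kWh/day = 393,263 kWh at €0.09/kWh → €35393.67
29 June – 24 August 2014: 57 days × 2197 kWh/day = 125,229 kWh at €0.07/kWh → €8766.03
25 August – 31 December 2014: 129 days × 2197 kWh/day = 283,413 kWh at €0.03/kWh → €8502.39

€52662.09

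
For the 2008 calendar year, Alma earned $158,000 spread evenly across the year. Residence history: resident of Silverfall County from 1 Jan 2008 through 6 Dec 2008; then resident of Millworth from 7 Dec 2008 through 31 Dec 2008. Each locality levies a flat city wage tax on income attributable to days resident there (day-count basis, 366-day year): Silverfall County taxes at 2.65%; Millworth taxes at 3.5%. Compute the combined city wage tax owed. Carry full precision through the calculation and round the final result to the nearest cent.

$4,278.73

Silverfall County, 1 Jan – 6 Dec 2008: 341 days → $158,000 × 2.65% × 341/366 = $3,901.0027
Millworth, 7 Dec – 31 Dec 2008: 25 days → $158,000 × 3.5% × 25/366 = $377.7322
Total = $4,278.7350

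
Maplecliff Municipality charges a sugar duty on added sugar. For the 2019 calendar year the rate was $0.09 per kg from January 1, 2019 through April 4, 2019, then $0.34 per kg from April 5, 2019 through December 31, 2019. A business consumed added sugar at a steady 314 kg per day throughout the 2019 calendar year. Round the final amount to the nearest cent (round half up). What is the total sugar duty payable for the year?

$31,588.40

January 1 – April 4, 2019: 94 days × 314 kg/day = 29,516 kg at $0.09/kg → $2,656.44
April 5 – December 31, 2019: 271 days × 314 kg/day = 85,094 kg at $0.34/kg → $28,931.96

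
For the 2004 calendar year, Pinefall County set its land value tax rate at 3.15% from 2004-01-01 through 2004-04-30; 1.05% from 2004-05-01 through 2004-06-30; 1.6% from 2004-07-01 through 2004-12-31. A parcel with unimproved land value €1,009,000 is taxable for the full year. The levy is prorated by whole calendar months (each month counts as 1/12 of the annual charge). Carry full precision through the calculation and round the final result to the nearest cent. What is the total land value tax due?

€20,432.25

2004-01-01 to 2004-04-30: 4 months at 3.15% → €1,009,000 × 3.15% × 4/12 = €10,594.5000
2004-05-01 to 2004-06-30: 2 months at 1.05% → €1,009,000 × 1.05% × 2/12 = €1,765.7500
2004-07-01 to 2004-12-31: 6 months at 1.6% → €1,009,000 × 1.6% × 6/12 = €8,072.0000
Total = €20,432.2500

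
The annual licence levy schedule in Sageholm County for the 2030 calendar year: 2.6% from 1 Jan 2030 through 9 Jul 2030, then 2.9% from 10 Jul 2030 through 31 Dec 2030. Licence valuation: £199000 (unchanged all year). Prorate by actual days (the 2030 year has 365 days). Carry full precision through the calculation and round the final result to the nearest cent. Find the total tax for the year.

£5460.23

1 Jan – 9 Jul 2030: 190 days at 2.6% → £199000 × 2.6% × 190/365 = £2693.3151
10 Jul – 31 Dec 2030: 175 days at 2.9% → £199000 × 2.9% × 175/365 = £2766.9178
Total = £5460.2329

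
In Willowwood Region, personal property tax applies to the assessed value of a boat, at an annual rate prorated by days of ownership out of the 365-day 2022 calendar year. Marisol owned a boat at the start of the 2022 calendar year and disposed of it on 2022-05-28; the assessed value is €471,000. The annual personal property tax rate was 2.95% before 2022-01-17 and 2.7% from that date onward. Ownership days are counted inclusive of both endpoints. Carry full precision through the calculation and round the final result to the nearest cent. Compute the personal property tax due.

2022-01-01 to 2022-01-16: 16 days at 2.95% → €471,000 × 2.95% × 16/365 = €609.0740
2022-01-17 to 2022-05-28: 132 days at 2.7% → €471,000 × 2.7% × 132/365 = €4,599.0247
Total = €5,208.0986

€5,208.10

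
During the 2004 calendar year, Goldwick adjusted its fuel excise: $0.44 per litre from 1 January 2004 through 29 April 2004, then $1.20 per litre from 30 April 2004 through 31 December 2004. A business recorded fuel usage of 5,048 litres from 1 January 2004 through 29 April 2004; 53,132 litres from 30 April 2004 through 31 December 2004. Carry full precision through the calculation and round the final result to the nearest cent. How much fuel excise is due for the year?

1 January – 29 April 2004: 5,048 litres at $0.44/litre → $2,221.12
30 April – 31 December 2004: 53,132 litres at $1.20/litre → $63,758.40

$65,979.52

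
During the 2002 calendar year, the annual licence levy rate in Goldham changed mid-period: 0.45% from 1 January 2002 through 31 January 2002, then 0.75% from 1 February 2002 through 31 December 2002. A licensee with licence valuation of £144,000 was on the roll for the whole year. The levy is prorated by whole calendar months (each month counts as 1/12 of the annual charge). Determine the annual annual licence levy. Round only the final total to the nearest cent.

1 January – 31 January 2002: 1 month at 0.45% → £144,000 × 0.45% × 1/12 = £54.0000
1 February – 31 December 2002: 11 months at 0.75% → £144,000 × 0.75% × 11/12 = £990.0000
Total = £1,044.0000

£1,044.00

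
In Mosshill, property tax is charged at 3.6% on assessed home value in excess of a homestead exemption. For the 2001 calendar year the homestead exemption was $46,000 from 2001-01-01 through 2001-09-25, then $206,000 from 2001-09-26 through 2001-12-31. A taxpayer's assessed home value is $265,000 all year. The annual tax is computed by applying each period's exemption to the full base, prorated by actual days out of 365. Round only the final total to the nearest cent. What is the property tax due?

$6,353.26

2001-01-01 to 2001-09-25: 268 days, exemption $46,000 → ($265,000 − $46,000) × 3.6% × 268/365 = $5,788.8000
2001-09-26 to 2001-12-31: 97 days, exemption $206,000 → ($265,000 − $206,000) × 3.6% × 97/365 = $564.4603
Total = $6,353.2603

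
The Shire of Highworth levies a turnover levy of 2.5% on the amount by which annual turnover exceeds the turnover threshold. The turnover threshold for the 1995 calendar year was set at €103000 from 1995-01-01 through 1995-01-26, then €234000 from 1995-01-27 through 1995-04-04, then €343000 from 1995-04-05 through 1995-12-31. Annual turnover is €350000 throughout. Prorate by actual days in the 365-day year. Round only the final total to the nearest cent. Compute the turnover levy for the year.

1995-01-01 to 1995-01-26: 26 days, exemption €103000 → (€350000 − €103000) × 2.5% × 26/365 = €439.8630
1995-01-27 to 1995-04-04: 68 days, exemption €234000 → (€350000 − €234000) × 2.5% × 68/365 = €540.2740
1995-04-05 to 1995-12-31: 271 days, exemption €343000 → (€350000 − €343000) × 2.5% × 271/365 = €129.9315
Total = €1110.0685

€1110.07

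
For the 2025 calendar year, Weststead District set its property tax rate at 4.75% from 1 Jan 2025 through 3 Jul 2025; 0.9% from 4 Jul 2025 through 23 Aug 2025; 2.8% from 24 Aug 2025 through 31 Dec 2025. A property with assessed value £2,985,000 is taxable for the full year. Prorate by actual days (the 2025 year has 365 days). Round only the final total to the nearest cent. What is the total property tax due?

£104,998.40

1 Jan – 3 Jul 2025: 184 days at 4.75% → £2,985,000 × 4.75% × 184/365 = £71,476.4384
4 Jul – 23 Aug 2025: 51 days at 0.9% → £2,985,000 × 0.9% × 51/365 = £3,753.7397
24 Aug – 31 Dec 2025: 130 days at 2.8% → £2,985,000 × 2.8% × 130/365 = £29,768.2192
Total = £104,998.3973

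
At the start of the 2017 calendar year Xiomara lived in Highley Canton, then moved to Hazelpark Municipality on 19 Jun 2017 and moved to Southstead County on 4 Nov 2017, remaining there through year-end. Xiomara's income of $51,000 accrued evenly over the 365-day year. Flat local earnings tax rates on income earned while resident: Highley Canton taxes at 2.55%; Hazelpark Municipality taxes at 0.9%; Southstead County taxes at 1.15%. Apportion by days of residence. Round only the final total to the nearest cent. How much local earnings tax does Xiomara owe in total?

$868.89

Highley Canton, 1 Jan – 18 Jun 2017: 169 days → $51,000 × 2.55% × 169/365 = $602.1493
Hazelpark Municipality, 19 Jun – 3 Nov 2017: 138 days → $51,000 × 0.9% × 138/365 = $173.5397
Southstead County, 4 Nov – 31 Dec 2017: 58 days → $51,000 × 1.15% × 58/365 = $93.1973
Total = $868.8863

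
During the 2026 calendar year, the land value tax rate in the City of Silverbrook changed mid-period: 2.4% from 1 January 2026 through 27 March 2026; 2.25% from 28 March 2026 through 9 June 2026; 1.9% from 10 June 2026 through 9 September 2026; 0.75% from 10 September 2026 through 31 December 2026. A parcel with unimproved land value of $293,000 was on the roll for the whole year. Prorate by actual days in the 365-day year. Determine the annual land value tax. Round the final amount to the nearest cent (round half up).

1 January – 27 March 2026: 86 days at 2.4% → $293,000 × 2.4% × 86/365 = $1,656.8548
28 March – 9 June 2026: 74 days at 2.25% → $293,000 × 2.25% × 74/365 = $1,336.5616
10 June – 9 September 2026: 92 days at 1.9% → $293,000 × 1.9% × 92/365 = $1,403.1890
10 September – 31 December 2026: 113 days at 0.75% → $293,000 × 0.75% × 113/365 = $680.3219
Total = $5,076.9274

$5,076.93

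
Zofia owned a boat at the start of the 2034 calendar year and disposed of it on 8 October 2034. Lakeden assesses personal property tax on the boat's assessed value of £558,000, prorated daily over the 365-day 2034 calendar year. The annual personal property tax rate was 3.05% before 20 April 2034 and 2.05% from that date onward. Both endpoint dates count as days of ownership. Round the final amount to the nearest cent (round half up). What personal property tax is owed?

£10,472.82

1 January – 19 April 2034: 109 days at 3.05% → £558,000 × 3.05% × 109/365 = £5,082.3863
20 April – 8 October 2034: 172 days at 2.05% → £558,000 × 2.05% × 172/365 = £5,390.4329
Total = £10,472.8192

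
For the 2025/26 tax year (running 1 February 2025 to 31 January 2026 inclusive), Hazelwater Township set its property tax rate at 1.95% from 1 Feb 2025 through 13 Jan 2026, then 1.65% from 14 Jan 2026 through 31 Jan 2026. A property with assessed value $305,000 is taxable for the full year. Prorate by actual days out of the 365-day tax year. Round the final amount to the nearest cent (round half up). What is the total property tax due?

1 Feb 2025 – 13 Jan 2026: 347 days at 1.95% → $305,000 × 1.95% × 347/365 = $5,654.1986
14 Jan – 31 Jan 2026: 18 days at 1.65% → $305,000 × 1.65% × 18/365 = $248.1781
Total = $5,902.3767

$5,902.38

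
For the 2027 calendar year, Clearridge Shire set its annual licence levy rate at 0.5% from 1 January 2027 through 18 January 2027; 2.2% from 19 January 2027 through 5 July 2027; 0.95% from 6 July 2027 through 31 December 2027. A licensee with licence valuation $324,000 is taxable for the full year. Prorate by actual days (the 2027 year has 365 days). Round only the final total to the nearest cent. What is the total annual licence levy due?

$4,870.21

1 January – 18 January 2027: 18 days at 0.5% → $324,000 × 0.5% × 18/365 = $79.8904
19 January – 5 July 2027: 168 days at 2.2% → $324,000 × 2.2% × 168/365 = $3,280.8329
6 July – 31 December 2027: 179 days at 0.95% → $324,000 × 0.95% × 179/365 = $1,509.4849
Total = $4,870.2082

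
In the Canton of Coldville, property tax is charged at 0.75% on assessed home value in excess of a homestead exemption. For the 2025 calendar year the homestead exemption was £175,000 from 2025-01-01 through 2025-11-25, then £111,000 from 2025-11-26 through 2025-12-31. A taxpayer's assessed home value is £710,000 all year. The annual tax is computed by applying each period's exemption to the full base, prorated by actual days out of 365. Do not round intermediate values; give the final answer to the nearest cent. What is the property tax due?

2025-01-01 to 2025-11-25: 329 days, exemption £175,000 → (£710,000 − £175,000) × 0.75% × 329/365 = £3,616.7466
2025-11-26 to 2025-12-31: 36 days, exemption £111,000 → (£710,000 − £111,000) × 0.75% × 36/365 = £443.0959
Total = £4,059.8425

£4,059.84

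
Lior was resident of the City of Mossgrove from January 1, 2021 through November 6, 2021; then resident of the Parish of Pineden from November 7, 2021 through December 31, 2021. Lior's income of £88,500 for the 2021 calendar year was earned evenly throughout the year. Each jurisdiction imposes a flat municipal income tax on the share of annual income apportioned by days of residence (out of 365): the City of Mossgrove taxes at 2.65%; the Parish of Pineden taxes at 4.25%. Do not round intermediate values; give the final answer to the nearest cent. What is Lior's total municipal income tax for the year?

The City of Mossgrove, January 1 – November 6, 2021: 310 days → £88,500 × 2.65% × 310/365 = £1,991.8562
The Parish of Pineden, November 7 – December 31, 2021: 55 days → £88,500 × 4.25% × 55/365 = £566.7637
Total = £2,558.6199

£2,558.62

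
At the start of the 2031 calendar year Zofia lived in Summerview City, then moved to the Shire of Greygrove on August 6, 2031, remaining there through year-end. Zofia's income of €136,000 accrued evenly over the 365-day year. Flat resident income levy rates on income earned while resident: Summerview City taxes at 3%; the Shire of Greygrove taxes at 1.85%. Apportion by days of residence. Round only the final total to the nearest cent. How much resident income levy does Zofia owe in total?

€3,445.83

Summerview City, January 1 – August 5, 2031: 217 days → €136,000 × 3% × 217/365 = €2,425.6438
The Shire of Greygrove, August 6 – December 31, 2031: 148 days → €136,000 × 1.85% × 148/365 = €1,020.1863
Total = €3,445.8301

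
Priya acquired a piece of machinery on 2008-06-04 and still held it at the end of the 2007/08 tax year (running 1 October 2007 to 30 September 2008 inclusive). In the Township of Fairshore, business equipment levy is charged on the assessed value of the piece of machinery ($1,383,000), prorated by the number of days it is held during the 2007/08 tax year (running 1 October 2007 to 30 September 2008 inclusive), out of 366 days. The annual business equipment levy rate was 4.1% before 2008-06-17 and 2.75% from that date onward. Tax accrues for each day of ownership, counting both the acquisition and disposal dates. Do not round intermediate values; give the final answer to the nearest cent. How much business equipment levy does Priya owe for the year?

2008-06-04 to 2008-06-16: 13 days at 4.1% → $1,383,000 × 4.1% × 13/366 = $2,014.0410
2008-06-17 to 2008-09-30: 106 days at 2.75% → $1,383,000 × 2.75% × 106/366 = $11,014.8770
Total = $13,028.9180

$13,028.92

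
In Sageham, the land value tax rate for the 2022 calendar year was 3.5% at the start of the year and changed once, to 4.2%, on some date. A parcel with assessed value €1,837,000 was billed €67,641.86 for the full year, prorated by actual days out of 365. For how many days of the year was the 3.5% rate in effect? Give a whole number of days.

Let d = days at the first rate; then 365 − d days at the second rate.
€1,837,000 × [3.5%·d + 4.2%·(365−d)] / 365 = €67,641.86
Solving gives d = 270, so the new rate took effect on 28 Sep 2022.

270 days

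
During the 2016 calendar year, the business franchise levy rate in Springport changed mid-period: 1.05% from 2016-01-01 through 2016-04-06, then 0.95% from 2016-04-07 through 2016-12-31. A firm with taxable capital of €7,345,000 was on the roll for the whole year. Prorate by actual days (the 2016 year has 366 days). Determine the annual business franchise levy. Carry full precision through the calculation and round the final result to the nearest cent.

€71,724.13

2016-01-01 to 2016-04-06: 97 days at 1.05% → €7,345,000 × 1.05% × 97/366 = €20,439.5697
2016-04-07 to 2016-12-31: 269 days at 0.95% → €7,345,000 × 0.95% × 269/366 = €51,284.5560
Total = €71,724.1257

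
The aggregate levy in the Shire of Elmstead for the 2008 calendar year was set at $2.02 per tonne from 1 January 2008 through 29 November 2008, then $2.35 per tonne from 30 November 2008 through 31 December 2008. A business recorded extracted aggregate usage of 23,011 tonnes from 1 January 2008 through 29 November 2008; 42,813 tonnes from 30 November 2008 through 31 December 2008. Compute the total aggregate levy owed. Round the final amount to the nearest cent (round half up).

$147092.77

1 January – 29 November 2008: 23,011 tonnes at $2.02/tonne → $46482.22
30 November – 31 December 2008: 42,813 tonnes at $2.35/tonne → $100610.55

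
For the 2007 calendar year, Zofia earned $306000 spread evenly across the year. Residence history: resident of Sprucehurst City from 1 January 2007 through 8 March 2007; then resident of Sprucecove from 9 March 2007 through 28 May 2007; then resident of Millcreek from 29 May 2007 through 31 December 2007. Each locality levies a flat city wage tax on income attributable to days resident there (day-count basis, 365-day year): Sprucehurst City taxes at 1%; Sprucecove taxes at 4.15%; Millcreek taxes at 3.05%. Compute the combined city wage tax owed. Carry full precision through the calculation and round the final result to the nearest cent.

Sprucehurst City, 1 January – 8 March 2007: 67 days → $306000 × 1% × 67/365 = $561.6986
Sprucecove, 9 March – 28 May 2007: 81 days → $306000 × 4.15% × 81/365 = $2818.1342
Millcreek, 29 May – 31 December 2007: 217 days → $306000 × 3.05% × 217/365 = $5548.6603
Total = $8928.4932

$8928.49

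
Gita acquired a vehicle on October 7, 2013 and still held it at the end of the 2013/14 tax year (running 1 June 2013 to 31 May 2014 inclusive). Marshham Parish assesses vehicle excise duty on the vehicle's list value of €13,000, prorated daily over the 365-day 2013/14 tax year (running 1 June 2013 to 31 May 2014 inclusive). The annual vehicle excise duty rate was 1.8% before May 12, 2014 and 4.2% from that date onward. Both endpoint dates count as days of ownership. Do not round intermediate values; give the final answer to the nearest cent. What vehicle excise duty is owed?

October 7, 2013 – May 11, 2014: 217 days at 1.8% → €13,000 × 1.8% × 217/365 = €139.1178
May 12 – May 31, 2014: 20 days at 4.2% → €13,000 × 4.2% × 20/365 = €29.9178
Total = €169.0356

€169.04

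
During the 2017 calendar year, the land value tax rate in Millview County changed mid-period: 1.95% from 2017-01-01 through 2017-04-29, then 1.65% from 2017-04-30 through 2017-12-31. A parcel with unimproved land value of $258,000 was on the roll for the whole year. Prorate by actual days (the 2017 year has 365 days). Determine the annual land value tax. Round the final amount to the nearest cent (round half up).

$4,509.35

2017-01-01 to 2017-04-29: 119 days at 1.95% → $258,000 × 1.95% × 119/365 = $1,640.2438
2017-04-30 to 2017-12-31: 246 days at 1.65% → $258,000 × 1.65% × 246/365 = $2,869.1014
Total = $4,509.3452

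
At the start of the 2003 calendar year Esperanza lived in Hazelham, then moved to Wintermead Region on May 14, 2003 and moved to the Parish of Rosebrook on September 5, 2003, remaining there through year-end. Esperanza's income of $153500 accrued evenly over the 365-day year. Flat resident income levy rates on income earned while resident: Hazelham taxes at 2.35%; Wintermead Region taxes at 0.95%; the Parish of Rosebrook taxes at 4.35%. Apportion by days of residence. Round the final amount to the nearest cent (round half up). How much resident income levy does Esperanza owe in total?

Hazelham, January 1 – May 13, 2003: 133 days → $153500 × 2.35% × 133/365 = $1314.4226
Wintermead Region, May 14 – September 4, 2003: 114 days → $153500 × 0.95% × 114/365 = $455.4534
The Parish of Rosebrook, September 5 – December 31, 2003: 118 days → $153500 × 4.35% × 118/365 = $2158.6726
Total = $3928.5486

$3928.55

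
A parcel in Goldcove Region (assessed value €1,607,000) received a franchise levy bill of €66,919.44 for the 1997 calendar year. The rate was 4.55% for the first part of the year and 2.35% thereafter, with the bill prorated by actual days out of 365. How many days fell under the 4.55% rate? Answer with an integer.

Let d = days at the first rate; then 365 − d days at the second rate.
€1,607,000 × [4.55%·d + 2.35%·(365−d)] / 365 = €66,919.44
Solving gives d = 301, so the new rate took effect on 29 October 1997.

301 days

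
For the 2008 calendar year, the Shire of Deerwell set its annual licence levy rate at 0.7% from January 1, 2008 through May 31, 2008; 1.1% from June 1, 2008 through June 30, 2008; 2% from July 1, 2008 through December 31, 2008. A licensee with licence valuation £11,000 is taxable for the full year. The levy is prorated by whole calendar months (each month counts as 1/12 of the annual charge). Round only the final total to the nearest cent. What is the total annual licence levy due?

January 1 – May 31, 2008: 5 months at 0.7% → £11,000 × 0.7% × 5/12 = £32.0833
June 1 – June 30, 2008: 1 month at 1.1% → £11,000 × 1.1% × 1/12 = £10.0833
July 1 – December 31, 2008: 6 months at 2% → £11,000 × 2% × 6/12 = £110.0000
Total = £152.1667

£152.17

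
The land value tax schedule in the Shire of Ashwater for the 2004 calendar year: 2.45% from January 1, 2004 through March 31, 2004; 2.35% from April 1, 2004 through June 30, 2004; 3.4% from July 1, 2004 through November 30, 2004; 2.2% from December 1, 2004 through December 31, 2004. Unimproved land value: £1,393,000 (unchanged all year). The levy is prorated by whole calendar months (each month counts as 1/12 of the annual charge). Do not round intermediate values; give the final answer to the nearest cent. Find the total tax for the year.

£39,004.00

January 1 – March 31, 2004: 3 months at 2.45% → £1,393,000 × 2.45% × 3/12 = £8,532.1250
April 1 – June 30, 2004: 3 months at 2.35% → £1,393,000 × 2.35% × 3/12 = £8,183.8750
July 1 – November 30, 2004: 5 months at 3.4% → £1,393,000 × 3.4% × 5/12 = £19,734.1667
December 1 – December 31, 2004: 1 month at 2.2% → £1,393,000 × 2.2% × 1/12 = £2,553.8333
Total = £39,004.0000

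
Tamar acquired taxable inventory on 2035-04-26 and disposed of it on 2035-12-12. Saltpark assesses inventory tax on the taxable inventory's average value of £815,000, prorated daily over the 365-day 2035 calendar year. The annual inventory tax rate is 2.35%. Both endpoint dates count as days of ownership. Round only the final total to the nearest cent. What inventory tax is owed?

£12,121.17

Days held (2035-04-26 to 2035-12-12): 231 out of 365
Tax = £815,000 × 2.35% × 231/365 = £12,121.1712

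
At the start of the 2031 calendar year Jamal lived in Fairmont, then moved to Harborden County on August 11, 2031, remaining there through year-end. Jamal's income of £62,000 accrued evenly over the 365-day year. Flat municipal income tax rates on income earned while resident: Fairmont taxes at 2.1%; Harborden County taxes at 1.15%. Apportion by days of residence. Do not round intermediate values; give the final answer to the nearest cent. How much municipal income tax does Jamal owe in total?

Fairmont, January 1 – August 10, 2031: 222 days → £62,000 × 2.1% × 222/365 = £791.9014
Harborden County, August 11 – December 31, 2031: 143 days → £62,000 × 1.15% × 143/365 = £279.3397
Total = £1,071.2411

£1,071.24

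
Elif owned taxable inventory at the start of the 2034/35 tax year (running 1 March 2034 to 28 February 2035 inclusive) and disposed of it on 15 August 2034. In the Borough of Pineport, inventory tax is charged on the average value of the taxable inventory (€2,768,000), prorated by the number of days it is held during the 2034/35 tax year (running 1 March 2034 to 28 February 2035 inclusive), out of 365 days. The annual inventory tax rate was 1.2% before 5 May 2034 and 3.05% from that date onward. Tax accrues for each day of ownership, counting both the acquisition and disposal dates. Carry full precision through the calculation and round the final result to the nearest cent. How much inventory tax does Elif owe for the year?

1 March – 4 May 2034: 65 days at 1.2% → €2,768,000 × 1.2% × 65/365 = €5,915.1781
5 May – 15 August 2034: 103 days at 3.05% → €2,768,000 × 3.05% × 103/365 = €23,823.7589
Total = €29,738.9370

€29,738.94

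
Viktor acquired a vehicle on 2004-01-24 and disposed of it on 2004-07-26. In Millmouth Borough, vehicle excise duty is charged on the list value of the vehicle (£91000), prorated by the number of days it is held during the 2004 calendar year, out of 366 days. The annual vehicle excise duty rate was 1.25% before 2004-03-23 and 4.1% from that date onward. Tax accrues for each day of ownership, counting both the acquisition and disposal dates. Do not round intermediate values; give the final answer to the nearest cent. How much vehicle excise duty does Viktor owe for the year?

£1467.81

2004-01-24 to 2004-03-22: 59 days at 1.25% → £91000 × 1.25% × 59/366 = £183.3675
2004-03-23 to 2004-07-26: 126 days at 4.1% → £91000 × 4.1% × 126/366 = £1284.4426
Total = £1467.8101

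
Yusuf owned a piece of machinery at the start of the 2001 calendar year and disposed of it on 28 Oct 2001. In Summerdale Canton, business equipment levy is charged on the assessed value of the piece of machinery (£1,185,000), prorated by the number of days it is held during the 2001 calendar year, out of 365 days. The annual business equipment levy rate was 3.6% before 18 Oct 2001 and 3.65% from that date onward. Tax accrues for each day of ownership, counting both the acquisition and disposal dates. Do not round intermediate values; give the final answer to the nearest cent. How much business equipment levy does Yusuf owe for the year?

£35,197.75

1 Jan – 17 Oct 2001: 290 days at 3.6% → £1,185,000 × 3.6% × 290/365 = £33,894.2466
18 Oct – 28 Oct 2001: 11 days at 3.65% → £1,185,000 × 3.65% × 11/365 = £1,303.5000
Total = £35,197.7466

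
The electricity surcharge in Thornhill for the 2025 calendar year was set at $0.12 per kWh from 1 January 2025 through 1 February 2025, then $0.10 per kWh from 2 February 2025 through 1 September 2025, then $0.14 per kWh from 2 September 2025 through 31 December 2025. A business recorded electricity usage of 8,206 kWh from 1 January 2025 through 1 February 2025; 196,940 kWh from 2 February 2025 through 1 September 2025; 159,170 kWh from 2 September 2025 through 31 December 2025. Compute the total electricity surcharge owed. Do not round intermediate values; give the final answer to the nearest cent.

$42,962.52

1 January – 1 February 2025: 8,206 kWh at $0.12/kWh → $984.72
2 February – 1 September 2025: 196,940 kWh at $0.10/kWh → $19,694.00
2 September – 31 December 2025: 159,170 kWh at $0.14/kWh → $22,283.80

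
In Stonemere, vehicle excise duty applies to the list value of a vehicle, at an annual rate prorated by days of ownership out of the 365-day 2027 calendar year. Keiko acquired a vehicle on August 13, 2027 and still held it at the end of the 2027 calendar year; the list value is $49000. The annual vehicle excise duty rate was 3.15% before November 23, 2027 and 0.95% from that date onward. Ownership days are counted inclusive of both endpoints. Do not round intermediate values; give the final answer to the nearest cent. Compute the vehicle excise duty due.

$481.07

August 13 – November 22, 2027: 102 days at 3.15% → $49000 × 3.15% × 102/365 = $431.3342
November 23 – December 31, 2027: 39 days at 0.95% → $49000 × 0.95% × 39/365 = $49.7384
Total = $481.0726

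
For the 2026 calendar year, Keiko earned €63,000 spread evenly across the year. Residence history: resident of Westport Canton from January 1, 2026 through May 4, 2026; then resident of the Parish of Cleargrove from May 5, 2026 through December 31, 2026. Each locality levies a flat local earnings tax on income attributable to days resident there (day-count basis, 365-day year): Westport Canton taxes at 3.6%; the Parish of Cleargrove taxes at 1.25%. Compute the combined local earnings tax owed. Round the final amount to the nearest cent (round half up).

Westport Canton, January 1 – May 4, 2026: 124 days → €63,000 × 3.6% × 124/365 = €770.4986
The Parish of Cleargrove, May 5 – December 31, 2026: 241 days → €63,000 × 1.25% × 241/365 = €519.9658
Total = €1,290.4644

€1,290.46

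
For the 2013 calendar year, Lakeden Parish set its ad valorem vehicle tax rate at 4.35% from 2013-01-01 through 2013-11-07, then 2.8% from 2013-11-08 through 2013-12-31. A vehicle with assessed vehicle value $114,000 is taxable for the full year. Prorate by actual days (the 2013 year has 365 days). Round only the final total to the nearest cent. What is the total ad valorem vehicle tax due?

$4,697.58

2013-01-01 to 2013-11-07: 311 days at 4.35% → $114,000 × 4.35% × 311/365 = $4,225.3397
2013-11-08 to 2013-12-31: 54 days at 2.8% → $114,000 × 2.8% × 54/365 = $472.2411
Total = $4,697.5808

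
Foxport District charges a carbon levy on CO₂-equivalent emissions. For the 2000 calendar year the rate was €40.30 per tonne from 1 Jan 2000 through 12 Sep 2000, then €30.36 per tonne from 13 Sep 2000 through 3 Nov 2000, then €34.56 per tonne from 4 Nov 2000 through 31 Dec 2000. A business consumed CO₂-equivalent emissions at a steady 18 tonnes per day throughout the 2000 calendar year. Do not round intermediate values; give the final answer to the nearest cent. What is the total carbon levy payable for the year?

1 Jan – 12 Sep 2000: 256 days × 18 tonnes/day = 4,608 tonnes at €40.30/tonne → €185,702.40
13 Sep – 3 Nov 2000: 52 days × 18 tonnes/day = 936 tonnes at €30.36/tonne → €28,416.96
4 Nov – 31 Dec 2000: 58 days × 18 tonnes/day = 1,044 tonnes at €34.56/tonne → €36,080.64

€250,200.00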